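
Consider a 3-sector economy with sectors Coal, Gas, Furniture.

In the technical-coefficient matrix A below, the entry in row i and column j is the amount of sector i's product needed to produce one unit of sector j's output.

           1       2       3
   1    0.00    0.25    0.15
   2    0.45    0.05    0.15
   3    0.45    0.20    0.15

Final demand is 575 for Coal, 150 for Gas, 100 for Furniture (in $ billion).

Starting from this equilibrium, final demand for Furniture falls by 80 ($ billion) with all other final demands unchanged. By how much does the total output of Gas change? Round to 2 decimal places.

Δx_2 = -29.62

I − A =
  [   1.00    -0.25    -0.15]
  [  -0.45     0.95    -0.15]
  [  -0.45    -0.20     0.85]
Cofactors of I−A, C_ij = (−1)^(i+j)·(minor ij) (rows/columns in the sector order above):
  C_11 = (0.95)(0.85) − (-0.15)(-0.20) = 0.7775
  C_12 = −[(-0.45)(0.85) − (-0.15)(-0.45)] = 0.4500
  C_13 = (-0.45)(-0.20) − (0.95)(-0.45) = 0.5175
  C_21 = −[(-0.25)(0.85) − (-0.15)(-0.20)] = 0.2425
  C_22 = (1.00)(0.85) − (-0.15)(-0.45) = 0.7825
  C_23 = −[(1.00)(-0.20) − (-0.25)(-0.45)] = 0.3125
  C_31 = (-0.25)(-0.15) − (-0.15)(0.95) = 0.1800
  C_32 = −[(1.00)(-0.15) − (-0.15)(-0.45)] = 0.2175
  C_33 = (1.00)(0.95) − (-0.25)(-0.45) = 0.8375
det(I−A) = Σ_j (I−A)_1j·C_1j = (1.00)(0.7775) + (-0.25)(0.4500) + (-0.15)(0.5175) = 0.587375
adj(I−A) = Cᵀ =
  [ 0.7775   0.2425   0.1800]
  [ 0.4500   0.7825   0.2175]
  [ 0.5175   0.3125   0.8375]
(I − A)⁻¹ = adj(I−A) / det(I−A) ≈
  [   1.3237     0.4129     0.3064]
  [   0.7661     1.3322     0.3703]
  [   0.8810     0.5320     1.4258]
Δx = (I − A)⁻¹ Δd with Δd having -80 in the Furniture component and 0 elsewhere.
So Δx_2 = L_23 · (-80), where L_23 = adj(I−A)_23 / det(I−A) = 0.2175 / 0.587375.
Δx_2 = 0.2175 × (-80) / 0.587375 = -17.40 / 0.587375 ≈ -29.62.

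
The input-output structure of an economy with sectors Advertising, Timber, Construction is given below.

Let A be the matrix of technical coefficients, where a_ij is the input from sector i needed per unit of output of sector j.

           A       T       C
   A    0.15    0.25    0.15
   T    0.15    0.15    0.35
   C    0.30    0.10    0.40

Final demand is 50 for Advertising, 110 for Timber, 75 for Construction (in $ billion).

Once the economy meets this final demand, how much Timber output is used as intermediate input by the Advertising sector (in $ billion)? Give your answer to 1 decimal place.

I − A =
  [   0.85    -0.25    -0.15]
  [  -0.15     0.85    -0.35]
  [  -0.30    -0.10     0.60]
Cofactors of I−A, C_ij = (−1)^(i+j)·(minor ij) (rows/columns in the sector order above):
  C_11 = (0.85)(0.60) − (-0.35)(-0.10) = 0.4750
  C_12 = −[(-0.15)(0.60) − (-0.35)(-0.30)] = 0.1950
  C_13 = (-0.15)(-0.10) − (0.85)(-0.30) = 0.2700
  C_21 = −[(-0.25)(0.60) − (-0.15)(-0.10)] = 0.1650
  C_22 = (0.85)(0.60) − (-0.15)(-0.30) = 0.4650
  C_23 = −[(0.85)(-0.10) − (-0.25)(-0.30)] = 0.1600
  C_31 = (-0.25)(-0.35) − (-0.15)(0.85) = 0.2150
  C_32 = −[(0.85)(-0.35) − (-0.15)(-0.15)] = 0.3200
  C_33 = (0.85)(0.85) − (-0.25)(-0.15) = 0.6850
det(I−A) = Σ_j (I−A)_1j·C_1j = (0.85)(0.4750) + (-0.25)(0.1950) + (-0.15)(0.2700) = 0.3145
adj(I−A) = Cᵀ =
  [ 0.4750   0.1650   0.2150]
  [ 0.1950   0.4650   0.3200]
  [ 0.2700   0.1600   0.6850]
(I − A)⁻¹ = adj(I−A) / det(I−A) ≈
  [   1.5103     0.5246     0.6836]
  [   0.6200     1.4785     1.0175]
  [   0.8585     0.5087     2.1781]
First solve x = (I − A)⁻¹ d = adj(I−A)·d / det(I−A); in particular x_A = (0.4750·50 + 0.1650·110 + 0.2150·75) / 0.3145 = 58.025 / 0.3145 ≈ 184.499.
Intermediate flow from T to A: z_TA = a_TA · x_A = 0.15 × 58.025 / 0.3145 = 8.70375 / 0.3145 ≈ 27.7.

z_TA = 27.7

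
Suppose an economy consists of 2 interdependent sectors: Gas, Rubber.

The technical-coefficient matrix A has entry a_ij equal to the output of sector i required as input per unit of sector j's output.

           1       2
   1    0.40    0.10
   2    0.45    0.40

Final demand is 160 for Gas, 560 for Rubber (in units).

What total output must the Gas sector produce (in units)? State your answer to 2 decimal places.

I − A =
  [   0.60    -0.10]
  [  -0.45     0.60]
det(I−A) = (0.60)(0.60) − (-0.10)(-0.45) = 0.3150
adj(I−A) = [[0.60, 0.10], [0.45, 0.60]]
(I − A)⁻¹ = adj(I−A) / det(I−A) ≈
  [   1.9048     0.3175]
  [   1.4286     1.9048]
x = (I − A)⁻¹ d = adj(I−A)·d / det(I−A), with det(I−A) = 0.3150:
  x_1 = (0.60·160 + 0.10·560) / 0.3150 = 152.00 / 0.3150 ≈ 482.54
  x_2 = (0.45·160 + 0.60·560) / 0.3150 = 408.00 / 0.3150 ≈ 1295.24

x_1 = 482.54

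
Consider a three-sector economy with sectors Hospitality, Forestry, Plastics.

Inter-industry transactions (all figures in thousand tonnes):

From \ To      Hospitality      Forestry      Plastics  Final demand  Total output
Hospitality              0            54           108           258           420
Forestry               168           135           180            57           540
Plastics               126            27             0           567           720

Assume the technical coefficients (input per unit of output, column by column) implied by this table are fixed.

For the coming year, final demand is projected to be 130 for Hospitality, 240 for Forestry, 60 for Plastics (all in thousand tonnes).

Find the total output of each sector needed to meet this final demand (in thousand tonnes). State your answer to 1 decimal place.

Technical coefficients a_ij = z_ij / X_j:
  a_HH = 0/420 = 0.00, a_FH = 168/420 = 0.40, a_PH = 126/420 = 0.30
  a_HF = 54/540 = 0.10, a_FF = 135/540 = 0.25, a_PF = 27/540 = 0.05
  a_HP = 108/720 = 0.15, a_FP = 180/720 = 0.25, a_PP = 0/720 = 0.00
I − A =
  [   1.00    -0.10    -0.15]
  [  -0.40     0.75    -0.25]
  [  -0.30    -0.05     1.00]
Cofactors of I−A, C_ij = (−1)^(i+j)·(minor ij) (rows/columns in the sector order above):
  C_11 = (0.75)(1.00) − (-0.25)(-0.05) = 0.7375
  C_12 = −[(-0.40)(1.00) − (-0.25)(-0.30)] = 0.4750
  C_13 = (-0.40)(-0.05) − (0.75)(-0.30) = 0.2450
  C_21 = −[(-0.10)(1.00) − (-0.15)(-0.05)] = 0.1075
  C_22 = (1.00)(1.00) − (-0.15)(-0.30) = 0.9550
  C_23 = −[(1.00)(-0.05) − (-0.10)(-0.30)] = 0.0800
  C_31 = (-0.10)(-0.25) − (-0.15)(0.75) = 0.1375
  C_32 = −[(1.00)(-0.25) − (-0.15)(-0.40)] = 0.3100
  C_33 = (1.00)(0.75) − (-0.10)(-0.40) = 0.7100
det(I−A) = Σ_j (I−A)_1j·C_1j = (1.00)(0.7375) + (-0.10)(0.4750) + (-0.15)(0.2450) = 0.65325
adj(I−A) = Cᵀ =
  [ 0.7375   0.1075   0.1375]
  [ 0.4750   0.9550   0.3100]
  [ 0.2450   0.0800   0.7100]
(I − A)⁻¹ = adj(I−A) / det(I−A) ≈
  [   1.1290     0.1646     0.2105]
  [   0.7271     1.4619     0.4746]
  [   0.3750     0.1225     1.0869]
x = (I − A)⁻¹ d = adj(I−A)·d / det(I−A), with det(I−A) = 0.65325:
  x_H = (0.7375·130 + 0.1075·240 + 0.1375·60) / 0.65325 = 129.925 / 0.65325 ≈ 198.9
  x_F = (0.4750·130 + 0.9550·240 + 0.3100·60) / 0.65325 = 309.55 / 0.65325 ≈ 473.9
  x_P = (0.2450·130 + 0.0800·240 + 0.7100·60) / 0.65325 = 93.65 / 0.65325 ≈ 143.4

x_H = 198.9, x_F = 473.9, x_P = 143.4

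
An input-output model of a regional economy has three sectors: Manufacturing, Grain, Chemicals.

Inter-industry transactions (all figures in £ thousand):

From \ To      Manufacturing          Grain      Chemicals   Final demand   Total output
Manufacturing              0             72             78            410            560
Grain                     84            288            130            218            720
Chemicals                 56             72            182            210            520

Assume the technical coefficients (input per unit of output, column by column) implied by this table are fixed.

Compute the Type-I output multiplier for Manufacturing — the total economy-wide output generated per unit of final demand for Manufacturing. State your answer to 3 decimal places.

Technical coefficients a_ij = z_ij / X_j:
  a_11 = 0/560 = 0.00, a_21 = 84/560 = 0.15, a_31 = 56/560 = 0.10
  a_12 = 72/720 = 0.10, a_22 = 288/720 = 0.40, a_32 = 72/720 = 0.10
  a_13 = 78/520 = 0.15, a_23 = 130/520 = 0.25, a_33 = 182/520 = 0.35
I − A =
  [   1.00    -0.10    -0.15]
  [  -0.15     0.60    -0.25]
  [  -0.10    -0.10     0.65]
Cofactors of I−A, C_ij = (−1)^(i+j)·(minor ij) (rows/columns in the sector order above):
  C_11 = (0.60)(0.65) − (-0.25)(-0.10) = 0.3650
  C_12 = −[(-0.15)(0.65) − (-0.25)(-0.10)] = 0.1225
  C_13 = (-0.15)(-0.10) − (0.60)(-0.10) = 0.0750
  C_21 = −[(-0.10)(0.65) − (-0.15)(-0.10)] = 0.0800
  C_22 = (1.00)(0.65) − (-0.15)(-0.10) = 0.6350
  C_23 = −[(1.00)(-0.10) − (-0.10)(-0.10)] = 0.1100
  C_31 = (-0.10)(-0.25) − (-0.15)(0.60) = 0.1150
  C_32 = −[(1.00)(-0.25) − (-0.15)(-0.15)] = 0.2725
  C_33 = (1.00)(0.60) − (-0.10)(-0.15) = 0.5850
det(I−A) = Σ_j (I−A)_1j·C_1j = (1.00)(0.3650) + (-0.10)(0.1225) + (-0.15)(0.0750) = 0.3415
adj(I−A) = Cᵀ =
  [ 0.3650   0.0800   0.1150]
  [ 0.1225   0.6350   0.2725]
  [ 0.0750   0.1100   0.5850]
(I − A)⁻¹ = adj(I−A) / det(I−A) ≈
  [   1.0688     0.2343     0.3367]
  [   0.3587     1.8594     0.7980]
  [   0.2196     0.3221     1.7130]
The output multiplier for sector j is the column-j sum of the Leontief inverse (I − A)⁻¹ = adj(I−A) / det(I−A).
Column 1 of adj(I−A): (0.3650, 0.1225, 0.0750); det(I−A) = 0.3415.
m_1 = (0.3650 + 0.1225 + 0.0750) / 0.3415 = 0.5625 / 0.3415 ≈ 1.647.

m_1 = 1.647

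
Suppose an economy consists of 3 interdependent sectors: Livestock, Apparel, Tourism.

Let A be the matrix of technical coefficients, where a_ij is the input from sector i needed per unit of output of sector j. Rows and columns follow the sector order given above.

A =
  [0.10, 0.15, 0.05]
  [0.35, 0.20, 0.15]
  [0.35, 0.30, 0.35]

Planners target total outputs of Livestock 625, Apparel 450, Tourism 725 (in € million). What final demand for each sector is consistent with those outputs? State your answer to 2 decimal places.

I − A =
  [   0.90    -0.15    -0.05]
  [  -0.35     0.80    -0.15]
  [  -0.35    -0.30     0.65]
d = (I − A) x:
  d_L = (+0.90)·625 + (-0.15)·450 + (-0.05)·725 = 458.75
  d_A = (-0.35)·625 + (+0.80)·450 + (-0.15)·725 = 32.50
  d_T = (-0.35)·625 + (-0.30)·450 + (+0.65)·725 = 117.50

d_L = 458.75, d_A = 32.50, d_T = 117.50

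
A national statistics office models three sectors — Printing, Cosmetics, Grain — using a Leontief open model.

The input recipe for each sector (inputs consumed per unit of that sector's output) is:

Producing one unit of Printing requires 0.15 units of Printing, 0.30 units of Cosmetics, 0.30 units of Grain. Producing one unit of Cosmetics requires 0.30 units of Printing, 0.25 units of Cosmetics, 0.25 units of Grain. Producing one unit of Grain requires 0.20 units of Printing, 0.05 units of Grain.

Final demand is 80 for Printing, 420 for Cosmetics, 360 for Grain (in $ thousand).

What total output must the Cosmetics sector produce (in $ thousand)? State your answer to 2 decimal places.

x_2 = 778.81

I − A =
  [   0.85    -0.30    -0.20]
  [  -0.30     0.75     0.00]
  [  -0.30    -0.25     0.95]
Cofactors of I−A, C_ij = (−1)^(i+j)·(minor ij) (rows/columns in the sector order above):
  C_11 = (0.75)(0.95) − (0.00)(-0.25) = 0.7125
  C_12 = −[(-0.30)(0.95) − (0.00)(-0.30)] = 0.2850
  C_13 = (-0.30)(-0.25) − (0.75)(-0.30) = 0.3000
  C_21 = −[(-0.30)(0.95) − (-0.20)(-0.25)] = 0.3350
  C_22 = (0.85)(0.95) − (-0.20)(-0.30) = 0.7475
  C_23 = −[(0.85)(-0.25) − (-0.30)(-0.30)] = 0.3025
  C_31 = (-0.30)(0.00) − (-0.20)(0.75) = 0.1500
  C_32 = −[(0.85)(0.00) − (-0.20)(-0.30)] = 0.0600
  C_33 = (0.85)(0.75) − (-0.30)(-0.30) = 0.5475
det(I−A) = Σ_j (I−A)_1j·C_1j = (0.85)(0.7125) + (-0.30)(0.2850) + (-0.20)(0.3000) = 0.460125
adj(I−A) = Cᵀ =
  [ 0.7125   0.3350   0.1500]
  [ 0.2850   0.7475   0.0600]
  [ 0.3000   0.3025   0.5475]
(I − A)⁻¹ = adj(I−A) / det(I−A) ≈
  [   1.5485     0.7281     0.3260]
  [   0.6194     1.6246     0.1304]
  [   0.6520     0.6574     1.1899]
x = (I − A)⁻¹ d = adj(I−A)·d / det(I−A), with det(I−A) = 0.460125:
  x_1 = (0.7125·80 + 0.3350·420 + 0.1500·360) / 0.460125 = 251.70 / 0.460125 ≈ 547.03
  x_2 = (0.2850·80 + 0.7475·420 + 0.0600·360) / 0.460125 = 358.35 / 0.460125 ≈ 778.81
  x_3 = (0.3000·80 + 0.3025·420 + 0.5475·360) / 0.460125 = 348.15 / 0.460125 ≈ 756.64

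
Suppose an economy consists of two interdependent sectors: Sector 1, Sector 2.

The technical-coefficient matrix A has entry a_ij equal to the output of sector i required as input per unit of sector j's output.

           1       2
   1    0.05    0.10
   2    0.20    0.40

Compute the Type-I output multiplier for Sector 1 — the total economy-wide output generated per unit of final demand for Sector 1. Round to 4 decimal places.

m_1 = 1.4545

I − A =
  [   0.95    -0.10]
  [  -0.20     0.60]
det(I−A) = (0.95)(0.60) − (-0.10)(-0.20) = 0.5500
adj(I−A) = [[0.60, 0.10], [0.20, 0.95]]
(I − A)⁻¹ = adj(I−A) / det(I−A) ≈
  [   1.09091     0.18182]
  [   0.36364     1.72727]
The output multiplier for sector j is the column-j sum of the Leontief inverse (I − A)⁻¹ = adj(I−A) / det(I−A).
Column 1 of adj(I−A): (0.60, 0.20); det(I−A) = 0.5500.
m_1 = (0.60 + 0.20) / 0.5500 = 0.80 / 0.5500 ≈ 1.4545.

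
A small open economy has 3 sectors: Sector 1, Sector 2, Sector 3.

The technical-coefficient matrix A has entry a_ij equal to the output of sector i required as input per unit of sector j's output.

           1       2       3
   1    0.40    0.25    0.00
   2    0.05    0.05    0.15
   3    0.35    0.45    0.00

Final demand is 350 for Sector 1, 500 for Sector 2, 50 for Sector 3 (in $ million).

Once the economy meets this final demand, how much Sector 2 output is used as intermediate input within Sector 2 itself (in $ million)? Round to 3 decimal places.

z_22 = 33.776

I − A =
  [   0.60    -0.25     0.00]
  [  -0.05     0.95    -0.15]
  [  -0.35    -0.45     1.00]
Cofactors of I−A, C_ij = (−1)^(i+j)·(minor ij) (rows/columns in the sector order above):
  C_11 = (0.95)(1.00) − (-0.15)(-0.45) = 0.8825
  C_12 = −[(-0.05)(1.00) − (-0.15)(-0.35)] = 0.1025
  C_13 = (-0.05)(-0.45) − (0.95)(-0.35) = 0.3550
  C_21 = −[(-0.25)(1.00) − (0.00)(-0.45)] = 0.2500
  C_22 = (0.60)(1.00) − (0.00)(-0.35) = 0.6000
  C_23 = −[(0.60)(-0.45) − (-0.25)(-0.35)] = 0.3575
  C_31 = (-0.25)(-0.15) − (0.00)(0.95) = 0.0375
  C_32 = −[(0.60)(-0.15) − (0.00)(-0.05)] = 0.0900
  C_33 = (0.60)(0.95) − (-0.25)(-0.05) = 0.5575
det(I−A) = Σ_j (I−A)_1j·C_1j = (0.60)(0.8825) + (-0.25)(0.1025) + (0.00)(0.3550) = 0.503875
adj(I−A) = Cᵀ =
  [ 0.8825   0.2500   0.0375]
  [ 0.1025   0.6000   0.0900]
  [ 0.3550   0.3575   0.5575]
(I − A)⁻¹ = adj(I−A) / det(I−A) ≈
  [   1.7514     0.4962     0.0744]
  [   0.2034     1.1908     0.1786]
  [   0.7045     0.7095     1.1064]
First solve x = (I − A)⁻¹ d = adj(I−A)·d / det(I−A); in particular x_2 = (0.1025·350 + 0.6000·500 + 0.0900·50) / 0.503875 = 340.375 / 0.503875 ≈ 675.51476.
Intermediate flow from 2 to 2: z_22 = a_22 · x_2 = 0.05 × 340.375 / 0.503875 = 17.01875 / 0.503875 ≈ 33.776.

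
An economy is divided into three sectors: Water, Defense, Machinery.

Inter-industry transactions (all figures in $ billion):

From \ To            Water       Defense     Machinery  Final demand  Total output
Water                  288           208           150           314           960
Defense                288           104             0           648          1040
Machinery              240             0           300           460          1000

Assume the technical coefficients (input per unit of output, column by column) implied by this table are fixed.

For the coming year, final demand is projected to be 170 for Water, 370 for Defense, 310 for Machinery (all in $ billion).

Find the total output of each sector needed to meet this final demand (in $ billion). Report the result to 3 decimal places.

x_1 = 549.624, x_2 = 594.319, x_3 = 639.151

Technical coefficients a_ij = z_ij / X_j:
  a_11 = 288/960 = 0.30, a_21 = 288/960 = 0.30, a_31 = 240/960 = 0.25
  a_12 = 208/1040 = 0.20, a_22 = 104/1040 = 0.10, a_32 = 0/1040 = 0.00
  a_13 = 150/1000 = 0.15, a_23 = 0/1000 = 0.00, a_33 = 300/1000 = 0.30
I − A =
  [   0.70    -0.20    -0.15]
  [  -0.30     0.90     0.00]
  [  -0.25     0.00     0.70]
Cofactors of I−A, C_ij = (−1)^(i+j)·(minor ij) (rows/columns in the sector order above):
  C_11 = (0.90)(0.70) − (0.00)(0.00) = 0.6300
  C_12 = −[(-0.30)(0.70) − (0.00)(-0.25)] = 0.2100
  C_13 = (-0.30)(0.00) − (0.90)(-0.25) = 0.2250
  C_21 = −[(-0.20)(0.70) − (-0.15)(0.00)] = 0.1400
  C_22 = (0.70)(0.70) − (-0.15)(-0.25) = 0.4525
  C_23 = −[(0.70)(0.00) − (-0.20)(-0.25)] = 0.0500
  C_31 = (-0.20)(0.00) − (-0.15)(0.90) = 0.1350
  C_32 = −[(0.70)(0.00) − (-0.15)(-0.30)] = 0.0450
  C_33 = (0.70)(0.90) − (-0.20)(-0.30) = 0.5700
det(I−A) = Σ_j (I−A)_1j·C_1j = (0.70)(0.6300) + (-0.20)(0.2100) + (-0.15)(0.2250) = 0.36525
adj(I−A) = Cᵀ =
  [ 0.6300   0.1400   0.1350]
  [ 0.2100   0.4525   0.0450]
  [ 0.2250   0.0500   0.5700]
(I − A)⁻¹ = adj(I−A) / det(I−A) ≈
  [   1.7248     0.3833     0.3696]
  [   0.5749     1.2389     0.1232]
  [   0.6160     0.1369     1.5606]
x = (I − A)⁻¹ d = adj(I−A)·d / det(I−A), with det(I−A) = 0.36525:
  x_1 = (0.6300·170 + 0.1400·370 + 0.1350·310) / 0.36525 = 200.75 / 0.36525 ≈ 549.624
  x_2 = (0.2100·170 + 0.4525·370 + 0.0450·310) / 0.36525 = 217.075 / 0.36525 ≈ 594.319
  x_3 = (0.2250·170 + 0.0500·370 + 0.5700·310) / 0.36525 = 233.45 / 0.36525 ≈ 639.151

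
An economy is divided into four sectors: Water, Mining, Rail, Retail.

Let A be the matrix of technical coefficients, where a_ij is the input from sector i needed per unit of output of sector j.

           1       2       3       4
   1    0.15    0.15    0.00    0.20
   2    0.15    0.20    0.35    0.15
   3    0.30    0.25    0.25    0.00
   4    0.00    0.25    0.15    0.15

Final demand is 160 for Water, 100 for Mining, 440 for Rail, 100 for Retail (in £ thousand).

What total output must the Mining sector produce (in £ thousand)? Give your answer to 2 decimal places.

x_2 = 747.56

I − A =
  [   0.85    -0.15     0.00    -0.20]
  [  -0.15     0.80    -0.35    -0.15]
  [  -0.30    -0.25     0.75     0.00]
  [   0.00    -0.25    -0.15     0.85]
Compute the cofactors C_ij = (−1)^(i+j)·(3×3 minor ij) of I−A; the adjugate is their transpose:
adj(I−A) = Cᵀ =
  [ 0.401875   0.140625   0.089500   0.119375]
  [ 0.191625   0.532875   0.276500   0.139125]
  [ 0.224625   0.233875   0.519500   0.094125]
  [ 0.096000   0.198000   0.173000   0.403000]
det(I−A) = Σ_j (I−A)_1j·C_1j = (0.85)(0.401875) + (-0.15)(0.191625) + (0.00)(0.224625) + (-0.20)(0.096000) = 0.29365
(I − A)⁻¹ = adj(I−A) / det(I−A) ≈
  [   1.3686     0.4789     0.3048     0.4065]
  [   0.6526     1.8147     0.9416     0.4738]
  [   0.7649     0.7964     1.7691     0.3205]
  [   0.3269     0.6743     0.5891     1.3724]
x = (I − A)⁻¹ d = adj(I−A)·d / det(I−A), with det(I−A) = 0.29365:
  x_1 = (0.401875·160 + 0.140625·100 + 0.089500·440 + 0.119375·100) / 0.29365 = 129.68 / 0.29365 ≈ 441.61
  x_2 = (0.191625·160 + 0.532875·100 + 0.276500·440 + 0.139125·100) / 0.29365 = 219.52 / 0.29365 ≈ 747.56
  x_3 = (0.224625·160 + 0.233875·100 + 0.519500·440 + 0.094125·100) / 0.29365 = 297.32 / 0.29365 ≈ 1012.50
  x_4 = (0.096000·160 + 0.198000·100 + 0.173000·440 + 0.403000·100) / 0.29365 = 151.58 / 0.29365 ≈ 516.19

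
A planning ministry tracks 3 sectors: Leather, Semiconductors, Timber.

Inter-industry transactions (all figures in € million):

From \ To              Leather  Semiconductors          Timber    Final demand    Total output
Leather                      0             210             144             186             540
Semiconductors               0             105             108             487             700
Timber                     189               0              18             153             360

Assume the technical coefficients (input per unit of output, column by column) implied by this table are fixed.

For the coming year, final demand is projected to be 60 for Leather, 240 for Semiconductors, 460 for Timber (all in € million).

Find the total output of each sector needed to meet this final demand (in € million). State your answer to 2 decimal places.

x_L = 478.92, x_S = 515.53, x_T = 660.65

Technical coefficients a_ij = z_ij / X_j:
  a_LL = 0/540 = 0.00, a_SL = 0/540 = 0.00, a_TL = 189/540 = 0.35
  a_LS = 210/700 = 0.30, a_SS = 105/700 = 0.15, a_TS = 0/700 = 0.00
  a_LT = 144/360 = 0.40, a_ST = 108/360 = 0.30, a_TT = 18/360 = 0.05
I − A =
  [   1.00    -0.30    -0.40]
  [   0.00     0.85    -0.30]
  [  -0.35     0.00     0.95]
Cofactors of I−A, C_ij = (−1)^(i+j)·(minor ij) (rows/columns in the sector order above):
  C_11 = (0.85)(0.95) − (-0.30)(0.00) = 0.8075
  C_12 = −[(0.00)(0.95) − (-0.30)(-0.35)] = 0.1050
  C_13 = (0.00)(0.00) − (0.85)(-0.35) = 0.2975
  C_21 = −[(-0.30)(0.95) − (-0.40)(0.00)] = 0.2850
  C_22 = (1.00)(0.95) − (-0.40)(-0.35) = 0.8100
  C_23 = −[(1.00)(0.00) − (-0.30)(-0.35)] = 0.1050
  C_31 = (-0.30)(-0.30) − (-0.40)(0.85) = 0.4300
  C_32 = −[(1.00)(-0.30) − (-0.40)(0.00)] = 0.3000
  C_33 = (1.00)(0.85) − (-0.30)(0.00) = 0.8500
det(I−A) = Σ_j (I−A)_1j·C_1j = (1.00)(0.8075) + (-0.30)(0.1050) + (-0.40)(0.2975) = 0.6570
adj(I−A) = Cᵀ =
  [ 0.8075   0.2850   0.4300]
  [ 0.1050   0.8100   0.3000]
  [ 0.2975   0.1050   0.8500]
(I − A)⁻¹ = adj(I−A) / det(I−A) ≈
  [   1.2291     0.4338     0.6545]
  [   0.1598     1.2329     0.4566]
  [   0.4528     0.1598     1.2938]
x = (I − A)⁻¹ d = adj(I−A)·d / det(I−A), with det(I−A) = 0.6570:
  x_L = (0.8075·60 + 0.2850·240 + 0.4300·460) / 0.6570 = 314.65 / 0.6570 ≈ 478.92
  x_S = (0.1050·60 + 0.8100·240 + 0.3000·460) / 0.6570 = 338.70 / 0.6570 ≈ 515.53
  x_T = (0.2975·60 + 0.1050·240 + 0.8500·460) / 0.6570 = 434.05 / 0.6570 ≈ 660.65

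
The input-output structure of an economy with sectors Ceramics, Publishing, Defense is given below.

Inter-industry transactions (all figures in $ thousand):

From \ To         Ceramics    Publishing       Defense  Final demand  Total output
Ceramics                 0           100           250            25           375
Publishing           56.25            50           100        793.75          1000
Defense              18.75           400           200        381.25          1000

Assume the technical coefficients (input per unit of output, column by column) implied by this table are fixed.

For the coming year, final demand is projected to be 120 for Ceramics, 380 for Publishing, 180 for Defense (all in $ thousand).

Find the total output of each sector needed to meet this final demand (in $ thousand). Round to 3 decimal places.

x_C = 292.893, x_P = 498.072, x_D = 492.342

Technical coefficients a_ij = z_ij / X_j:
  a_CC = 0/375 = 0.00, a_PC = 56.25/375 = 0.15, a_DC = 18.75/375 = 0.05
  a_CP = 100/1000 = 0.10, a_PP = 50/1000 = 0.05, a_DP = 400/1000 = 0.40
  a_CD = 250/1000 = 0.25, a_PD = 100/1000 = 0.10, a_DD = 200/1000 = 0.20
I − A =
  [   1.00    -0.10    -0.25]
  [  -0.15     0.95    -0.10]
  [  -0.05    -0.40     0.80]
Cofactors of I−A, C_ij = (−1)^(i+j)·(minor ij) (rows/columns in the sector order above):
  C_11 = (0.95)(0.80) − (-0.10)(-0.40) = 0.7200
  C_12 = −[(-0.15)(0.80) − (-0.10)(-0.05)] = 0.1250
  C_13 = (-0.15)(-0.40) − (0.95)(-0.05) = 0.1075
  C_21 = −[(-0.10)(0.80) − (-0.25)(-0.40)] = 0.1800
  C_22 = (1.00)(0.80) − (-0.25)(-0.05) = 0.7875
  C_23 = −[(1.00)(-0.40) − (-0.10)(-0.05)] = 0.4050
  C_31 = (-0.10)(-0.10) − (-0.25)(0.95) = 0.2475
  C_32 = −[(1.00)(-0.10) − (-0.25)(-0.15)] = 0.1375
  C_33 = (1.00)(0.95) − (-0.10)(-0.15) = 0.9350
det(I−A) = Σ_j (I−A)_1j·C_1j = (1.00)(0.7200) + (-0.10)(0.1250) + (-0.25)(0.1075) = 0.680625
adj(I−A) = Cᵀ =
  [ 0.7200   0.1800   0.2475]
  [ 0.1250   0.7875   0.1375]
  [ 0.1075   0.4050   0.9350]
(I − A)⁻¹ = adj(I−A) / det(I−A) ≈
  [   1.0579     0.2645     0.3636]
  [   0.1837     1.1570     0.2020]
  [   0.1579     0.5950     1.3737]
x = (I − A)⁻¹ d = adj(I−A)·d / det(I−A), with det(I−A) = 0.680625:
  x_C = (0.7200·120 + 0.1800·380 + 0.2475·180) / 0.680625 = 199.35 / 0.680625 ≈ 292.893
  x_P = (0.1250·120 + 0.7875·380 + 0.1375·180) / 0.680625 = 339.00 / 0.680625 ≈ 498.072
  x_D = (0.1075·120 + 0.4050·380 + 0.9350·180) / 0.680625 = 335.10 / 0.680625 ≈ 492.342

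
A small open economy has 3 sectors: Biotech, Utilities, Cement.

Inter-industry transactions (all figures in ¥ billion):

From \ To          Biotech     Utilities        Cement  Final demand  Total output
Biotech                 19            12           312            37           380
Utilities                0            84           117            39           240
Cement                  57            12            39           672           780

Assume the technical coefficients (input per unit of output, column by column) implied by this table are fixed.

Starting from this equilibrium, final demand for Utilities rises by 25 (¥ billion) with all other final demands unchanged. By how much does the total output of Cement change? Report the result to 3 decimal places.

Δx_C = 2.549

Technical coefficients a_ij = z_ij / X_j:
  a_BB = 19/380 = 0.05, a_UB = 0/380 = 0.00, a_CB = 57/380 = 0.15
  a_BU = 12/240 = 0.05, a_UU = 84/240 = 0.35, a_CU = 12/240 = 0.05
  a_BC = 312/780 = 0.40, a_UC = 117/780 = 0.15, a_CC = 39/780 = 0.05
I − A =
  [   0.95    -0.05    -0.40]
  [   0.00     0.65    -0.15]
  [  -0.15    -0.05     0.95]
Cofactors of I−A, C_ij = (−1)^(i+j)·(minor ij) (rows/columns in the sector order above):
  C_11 = (0.65)(0.95) − (-0.15)(-0.05) = 0.6100
  C_12 = −[(0.00)(0.95) − (-0.15)(-0.15)] = 0.0225
  C_13 = (0.00)(-0.05) − (0.65)(-0.15) = 0.0975
  C_21 = −[(-0.05)(0.95) − (-0.40)(-0.05)] = 0.0675
  C_22 = (0.95)(0.95) − (-0.40)(-0.15) = 0.8425
  C_23 = −[(0.95)(-0.05) − (-0.05)(-0.15)] = 0.0550
  C_31 = (-0.05)(-0.15) − (-0.40)(0.65) = 0.2675
  C_32 = −[(0.95)(-0.15) − (-0.40)(0.00)] = 0.1425
  C_33 = (0.95)(0.65) − (-0.05)(0.00) = 0.6175
det(I−A) = Σ_j (I−A)_1j·C_1j = (0.95)(0.6100) + (-0.05)(0.0225) + (-0.40)(0.0975) = 0.539375
adj(I−A) = Cᵀ =
  [ 0.6100   0.0675   0.2675]
  [ 0.0225   0.8425   0.1425]
  [ 0.0975   0.0550   0.6175]
(I − A)⁻¹ = adj(I−A) / det(I−A) ≈
  [   1.1309     0.1251     0.4959]
  [   0.0417     1.5620     0.2642]
  [   0.1808     0.1020     1.1448]
Δx = (I − A)⁻¹ Δd with Δd having +25 in the Utilities component and 0 elsewhere.
So Δx_C = L_CU · (+25), where L_CU = adj(I−A)_CU / det(I−A) = 0.0550 / 0.539375.
Δx_C = 0.0550 × (+25) / 0.539375 = 1.375 / 0.539375 ≈ 2.549.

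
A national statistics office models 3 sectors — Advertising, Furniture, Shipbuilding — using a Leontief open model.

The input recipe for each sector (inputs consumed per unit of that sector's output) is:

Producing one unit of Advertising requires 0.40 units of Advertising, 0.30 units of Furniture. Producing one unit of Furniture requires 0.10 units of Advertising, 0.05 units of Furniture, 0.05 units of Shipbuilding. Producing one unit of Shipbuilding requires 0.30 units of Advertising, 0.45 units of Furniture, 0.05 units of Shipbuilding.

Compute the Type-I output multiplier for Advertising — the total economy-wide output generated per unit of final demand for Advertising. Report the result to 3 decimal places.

m_1 = 2.384

I − A =
  [   0.60    -0.10    -0.30]
  [  -0.30     0.95    -0.45]
  [   0.00    -0.05     0.95]
Cofactors of I−A, C_ij = (−1)^(i+j)·(minor ij) (rows/columns in the sector order above):
  C_11 = (0.95)(0.95) − (-0.45)(-0.05) = 0.8800
  C_12 = −[(-0.30)(0.95) − (-0.45)(0.00)] = 0.2850
  C_13 = (-0.30)(-0.05) − (0.95)(0.00) = 0.0150
  C_21 = −[(-0.10)(0.95) − (-0.30)(-0.05)] = 0.1100
  C_22 = (0.60)(0.95) − (-0.30)(0.00) = 0.5700
  C_23 = −[(0.60)(-0.05) − (-0.10)(0.00)] = 0.0300
  C_31 = (-0.10)(-0.45) − (-0.30)(0.95) = 0.3300
  C_32 = −[(0.60)(-0.45) − (-0.30)(-0.30)] = 0.3600
  C_33 = (0.60)(0.95) − (-0.10)(-0.30) = 0.5400
det(I−A) = Σ_j (I−A)_1j·C_1j = (0.60)(0.8800) + (-0.10)(0.2850) + (-0.30)(0.0150) = 0.4950
adj(I−A) = Cᵀ =
  [ 0.8800   0.1100   0.3300]
  [ 0.2850   0.5700   0.3600]
  [ 0.0150   0.0300   0.5400]
(I − A)⁻¹ = adj(I−A) / det(I−A) ≈
  [   1.7778     0.2222     0.6667]
  [   0.5758     1.1515     0.7273]
  [   0.0303     0.0606     1.0909]
The output multiplier for sector j is the column-j sum of the Leontief inverse (I − A)⁻¹ = adj(I−A) / det(I−A).
Column 1 of adj(I−A): (0.8800, 0.2850, 0.0150); det(I−A) = 0.4950.
m_1 = (0.8800 + 0.2850 + 0.0150) / 0.4950 = 1.18 / 0.4950 ≈ 2.384.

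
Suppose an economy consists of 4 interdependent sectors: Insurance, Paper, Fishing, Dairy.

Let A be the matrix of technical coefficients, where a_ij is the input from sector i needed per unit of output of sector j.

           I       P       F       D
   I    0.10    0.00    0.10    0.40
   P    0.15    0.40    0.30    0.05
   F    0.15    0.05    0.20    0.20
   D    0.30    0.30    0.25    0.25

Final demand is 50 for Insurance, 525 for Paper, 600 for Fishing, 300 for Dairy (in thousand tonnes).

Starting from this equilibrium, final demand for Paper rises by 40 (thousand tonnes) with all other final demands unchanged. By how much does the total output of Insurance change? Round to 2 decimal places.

I − A =
  [   0.90     0.00    -0.10    -0.40]
  [  -0.15     0.60    -0.30    -0.05]
  [  -0.15    -0.05     0.80    -0.20]
  [  -0.30    -0.30    -0.25     0.75]
Compute the cofactors C_ij = (−1)^(i+j)·(3×3 minor ij) of I−A; the adjugate is their transpose:
adj(I−A) = Cᵀ =
  [ 0.288125   0.110750   0.139500   0.198250]
  [ 0.148125   0.366750   0.205500   0.158250]
  [ 0.116625   0.099750   0.301500   0.149250]
  [ 0.213375   0.224250   0.238500   0.408750]
det(I−A) = Σ_j (I−A)_1j·C_1j = (0.90)(0.288125) + (0.00)(0.148125) + (-0.10)(0.116625) + (-0.40)(0.213375) = 0.1623
(I − A)⁻¹ = adj(I−A) / det(I−A) ≈
  [   1.7753     0.6824     0.8595     1.2215]
  [   0.9127     2.2597     1.2662     0.9750]
  [   0.7186     0.6146     1.8577     0.9196]
  [   1.3147     1.3817     1.4695     2.5185]
Δx = (I − A)⁻¹ Δd with Δd having +40 in the Paper component and 0 elsewhere.
So Δx_I = L_IP · (+40), where L_IP = adj(I−A)_IP / det(I−A) = 0.110750 / 0.1623.
Δx_I = 0.110750 × (+40) / 0.1623 = 4.43 / 0.1623 ≈ 27.30.

Δx_I = 27.30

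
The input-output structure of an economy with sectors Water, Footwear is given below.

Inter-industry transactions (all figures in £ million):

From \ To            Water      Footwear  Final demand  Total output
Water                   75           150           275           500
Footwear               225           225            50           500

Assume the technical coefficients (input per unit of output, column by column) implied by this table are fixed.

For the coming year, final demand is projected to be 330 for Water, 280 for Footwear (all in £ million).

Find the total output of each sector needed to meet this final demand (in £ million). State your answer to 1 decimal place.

x_1 = 798.5, x_2 = 1162.4

Technical coefficients a_ij = z_ij / X_j:
  a_11 = 75/500 = 0.15, a_21 = 225/500 = 0.45
  a_12 = 150/500 = 0.30, a_22 = 225/500 = 0.45
I − A =
  [   0.85    -0.30]
  [  -0.45     0.55]
det(I−A) = (0.85)(0.55) − (-0.30)(-0.45) = 0.3325
adj(I−A) = [[0.55, 0.30], [0.45, 0.85]]
(I − A)⁻¹ = adj(I−A) / det(I−A) ≈
  [   1.6541     0.9023]
  [   1.3534     2.5564]
x = (I − A)⁻¹ d = adj(I−A)·d / det(I−A), with det(I−A) = 0.3325:
  x_1 = (0.55·330 + 0.30·280) / 0.3325 = 265.50 / 0.3325 ≈ 798.5
  x_2 = (0.45·330 + 0.85·280) / 0.3325 = 386.50 / 0.3325 ≈ 1162.4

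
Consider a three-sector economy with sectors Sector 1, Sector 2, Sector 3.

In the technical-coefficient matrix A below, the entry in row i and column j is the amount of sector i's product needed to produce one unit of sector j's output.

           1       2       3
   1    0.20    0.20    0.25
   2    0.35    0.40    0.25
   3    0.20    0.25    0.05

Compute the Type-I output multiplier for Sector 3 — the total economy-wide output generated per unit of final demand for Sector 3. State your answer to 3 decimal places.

m_3 = 3.233

I − A =
  [   0.80    -0.20    -0.25]
  [  -0.35     0.60    -0.25]
  [  -0.20    -0.25     0.95]
Cofactors of I−A, C_ij = (−1)^(i+j)·(minor ij) (rows/columns in the sector order above):
  C_11 = (0.60)(0.95) − (-0.25)(-0.25) = 0.5075
  C_12 = −[(-0.35)(0.95) − (-0.25)(-0.20)] = 0.3825
  C_13 = (-0.35)(-0.25) − (0.60)(-0.20) = 0.2075
  C_21 = −[(-0.20)(0.95) − (-0.25)(-0.25)] = 0.2525
  C_22 = (0.80)(0.95) − (-0.25)(-0.20) = 0.7100
  C_23 = −[(0.80)(-0.25) − (-0.20)(-0.20)] = 0.2400
  C_31 = (-0.20)(-0.25) − (-0.25)(0.60) = 0.2000
  C_32 = −[(0.80)(-0.25) − (-0.25)(-0.35)] = 0.2875
  C_33 = (0.80)(0.60) − (-0.20)(-0.35) = 0.4100
det(I−A) = Σ_j (I−A)_1j·C_1j = (0.80)(0.5075) + (-0.20)(0.3825) + (-0.25)(0.2075) = 0.277625
adj(I−A) = Cᵀ =
  [ 0.5075   0.2525   0.2000]
  [ 0.3825   0.7100   0.2875]
  [ 0.2075   0.2400   0.4100]
(I − A)⁻¹ = adj(I−A) / det(I−A) ≈
  [   1.8280     0.9095     0.7204]
  [   1.3778     2.5574     1.0356]
  [   0.7474     0.8645     1.4768]
The output multiplier for sector j is the column-j sum of the Leontief inverse (I − A)⁻¹ = adj(I−A) / det(I−A).
Column 3 of adj(I−A): (0.2000, 0.2875, 0.4100); det(I−A) = 0.277625.
m_3 = (0.2000 + 0.2875 + 0.4100) / 0.277625 = 0.8975 / 0.277625 ≈ 3.233.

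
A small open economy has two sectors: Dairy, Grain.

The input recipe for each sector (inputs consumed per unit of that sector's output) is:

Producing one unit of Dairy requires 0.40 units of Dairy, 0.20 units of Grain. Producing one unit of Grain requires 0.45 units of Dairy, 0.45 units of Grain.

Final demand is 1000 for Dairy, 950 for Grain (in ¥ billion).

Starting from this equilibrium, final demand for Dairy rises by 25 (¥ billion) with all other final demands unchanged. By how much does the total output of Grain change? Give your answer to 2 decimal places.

I − A =
  [   0.60    -0.45]
  [  -0.20     0.55]
det(I−A) = (0.60)(0.55) − (-0.45)(-0.20) = 0.2400
adj(I−A) = [[0.55, 0.45], [0.20, 0.60]]
(I − A)⁻¹ = adj(I−A) / det(I−A) ≈
  [   2.2917     1.8750]
  [   0.8333     2.5000]
Δx = (I − A)⁻¹ Δd with Δd having +25 in the Dairy component and 0 elsewhere.
So Δx_2 = L_21 · (+25), where L_21 = adj(I−A)_21 / det(I−A) = 0.20 / 0.2400.
Δx_2 = 0.20 × (+25) / 0.2400 = 5.00 / 0.2400 ≈ 20.83.

Δx_2 = 20.83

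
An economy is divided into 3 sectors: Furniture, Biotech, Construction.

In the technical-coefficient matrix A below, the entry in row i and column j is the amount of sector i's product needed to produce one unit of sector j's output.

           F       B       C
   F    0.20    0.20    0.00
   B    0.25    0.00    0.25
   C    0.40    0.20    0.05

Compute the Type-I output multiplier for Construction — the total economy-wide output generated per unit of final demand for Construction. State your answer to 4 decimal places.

m_C = 1.5326

I − A =
  [   0.80    -0.20     0.00]
  [  -0.25     1.00    -0.25]
  [  -0.40    -0.20     0.95]
Cofactors of I−A, C_ij = (−1)^(i+j)·(minor ij) (rows/columns in the sector order above):
  C_11 = (1.00)(0.95) − (-0.25)(-0.20) = 0.9000
  C_12 = −[(-0.25)(0.95) − (-0.25)(-0.40)] = 0.3375
  C_13 = (-0.25)(-0.20) − (1.00)(-0.40) = 0.4500
  C_21 = −[(-0.20)(0.95) − (0.00)(-0.20)] = 0.1900
  C_22 = (0.80)(0.95) − (0.00)(-0.40) = 0.7600
  C_23 = −[(0.80)(-0.20) − (-0.20)(-0.40)] = 0.2400
  C_31 = (-0.20)(-0.25) − (0.00)(1.00) = 0.0500
  C_32 = −[(0.80)(-0.25) − (0.00)(-0.25)] = 0.2000
  C_33 = (0.80)(1.00) − (-0.20)(-0.25) = 0.7500
det(I−A) = Σ_j (I−A)_1j·C_1j = (0.80)(0.9000) + (-0.20)(0.3375) + (0.00)(0.4500) = 0.6525
adj(I−A) = Cᵀ =
  [ 0.9000   0.1900   0.0500]
  [ 0.3375   0.7600   0.2000]
  [ 0.4500   0.2400   0.7500]
(I − A)⁻¹ = adj(I−A) / det(I−A) ≈
  [   1.37931     0.29119     0.07663]
  [   0.51724     1.16475     0.30651]
  [   0.68966     0.36782     1.14943]
The output multiplier for sector j is the column-j sum of the Leontief inverse (I − A)⁻¹ = adj(I−A) / det(I−A).
Column C of adj(I−A): (0.0500, 0.2000, 0.7500); det(I−A) = 0.6525.
m_C = (0.0500 + 0.2000 + 0.7500) / 0.6525 = 1.00 / 0.6525 ≈ 1.5326.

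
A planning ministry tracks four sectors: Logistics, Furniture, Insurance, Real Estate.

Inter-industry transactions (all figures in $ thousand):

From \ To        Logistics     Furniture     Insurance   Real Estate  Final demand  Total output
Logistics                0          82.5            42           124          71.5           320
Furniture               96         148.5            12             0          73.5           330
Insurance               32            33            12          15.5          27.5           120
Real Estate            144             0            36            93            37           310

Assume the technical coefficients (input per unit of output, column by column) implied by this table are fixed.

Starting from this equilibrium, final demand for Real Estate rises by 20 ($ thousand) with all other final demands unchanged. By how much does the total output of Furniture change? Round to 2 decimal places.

Δx_2 = 15.27

Technical coefficients a_ij = z_ij / X_j:
  a_11 = 0/320 = 0.00, a_21 = 96/320 = 0.30, a_31 = 32/320 = 0.10, a_41 = 144/320 = 0.45
  a_12 = 82.5/330 = 0.25, a_22 = 148.5/330 = 0.45, a_32 = 33/330 = 0.10, a_42 = 0/330 = 0.00
  a_13 = 42/120 = 0.35, a_23 = 12/120 = 0.10, a_33 = 12/120 = 0.10, a_43 = 36/120 = 0.30
  a_14 = 124/310 = 0.40, a_24 = 0/310 = 0.00, a_34 = 15.5/310 = 0.05, a_44 = 93/310 = 0.30
I − A =
  [   1.00    -0.25    -0.35    -0.40]
  [  -0.30     0.55    -0.10     0.00]
  [  -0.10    -0.10     0.90    -0.05]
  [  -0.45     0.00    -0.30     0.70]
Compute the cofactors C_ij = (−1)^(i+j)·(3×3 minor ij) of I−A; the adjugate is their transpose:
adj(I−A) = Cᵀ =
  [ 0.331250   0.190250   0.218250   0.204875]
  [ 0.193750   0.408625   0.161500   0.122250]
  [ 0.071875   0.075125   0.233500   0.057750]
  [ 0.243750   0.154500   0.240375   0.385250]
det(I−A) = Σ_j (I−A)_1j·C_1j = (1.00)(0.331250) + (-0.25)(0.193750) + (-0.35)(0.071875) + (-0.40)(0.243750) = 0.16015625
(I − A)⁻¹ = adj(I−A) / det(I−A) ≈
  [   2.0683     1.1879     1.3627     1.2792]
  [   1.2098     2.5514     1.0084     0.7633]
  [   0.4488     0.4691     1.4580     0.3606]
  [   1.5220     0.9647     1.5009     2.4055]
Δx = (I − A)⁻¹ Δd with Δd having +20 in the Real Estate component and 0 elsewhere.
So Δx_2 = L_24 · (+20), where L_24 = adj(I−A)_24 / det(I−A) = 0.122250 / 0.16015625.
Δx_2 = 0.122250 × (+20) / 0.16015625 = 2.445 / 0.16015625 ≈ 15.27.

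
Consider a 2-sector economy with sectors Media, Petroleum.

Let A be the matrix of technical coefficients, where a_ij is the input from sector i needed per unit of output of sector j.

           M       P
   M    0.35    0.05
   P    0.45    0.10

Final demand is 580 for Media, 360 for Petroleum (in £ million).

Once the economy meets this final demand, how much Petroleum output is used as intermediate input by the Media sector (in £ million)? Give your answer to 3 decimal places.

I − A =
  [   0.65    -0.05]
  [  -0.45     0.90]
det(I−A) = (0.65)(0.90) − (-0.05)(-0.45) = 0.5625
adj(I−A) = [[0.90, 0.05], [0.45, 0.65]]
(I − A)⁻¹ = adj(I−A) / det(I−A) ≈
  [   1.6000     0.0889]
  [   0.8000     1.1556]
First solve x = (I − A)⁻¹ d = adj(I−A)·d / det(I−A); in particular x_M = (0.90·580 + 0.05·360) / 0.5625 = 540.00 / 0.5625 = 960.00000.
Intermediate flow from P to M: z_PM = a_PM · x_M = 0.45 × 540.00 / 0.5625 = 243.00 / 0.5625 = 432.000.

z_PM = 432.000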